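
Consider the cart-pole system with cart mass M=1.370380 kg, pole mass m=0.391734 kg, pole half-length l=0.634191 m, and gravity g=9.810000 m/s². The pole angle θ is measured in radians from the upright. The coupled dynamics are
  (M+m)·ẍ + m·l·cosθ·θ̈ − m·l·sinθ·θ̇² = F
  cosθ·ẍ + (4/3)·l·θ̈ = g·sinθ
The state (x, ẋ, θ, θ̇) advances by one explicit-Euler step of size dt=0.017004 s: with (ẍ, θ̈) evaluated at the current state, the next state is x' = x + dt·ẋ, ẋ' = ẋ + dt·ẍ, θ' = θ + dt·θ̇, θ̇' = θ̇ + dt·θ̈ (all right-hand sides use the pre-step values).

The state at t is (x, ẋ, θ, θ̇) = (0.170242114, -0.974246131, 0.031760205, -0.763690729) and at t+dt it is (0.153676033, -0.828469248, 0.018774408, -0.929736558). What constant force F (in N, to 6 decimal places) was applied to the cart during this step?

F = 12.677405 N

ẍ = (ẋ'−ẋ)/dt = (-0.828469248−-0.974246131)/0.017004 = 8.573094
θ̈ = (θ̇'−θ̇)/dt = (-0.929736558−-0.763690729)/0.017004 = -9.765104
sinθ=0.031755, cosθ=0.999496
F = (M+m)·ẍ + m·l·cosθ·θ̈ − m·l·sinθ·θ̇² = 15.106768 + -2.424762 − 0.004601 = 12.677405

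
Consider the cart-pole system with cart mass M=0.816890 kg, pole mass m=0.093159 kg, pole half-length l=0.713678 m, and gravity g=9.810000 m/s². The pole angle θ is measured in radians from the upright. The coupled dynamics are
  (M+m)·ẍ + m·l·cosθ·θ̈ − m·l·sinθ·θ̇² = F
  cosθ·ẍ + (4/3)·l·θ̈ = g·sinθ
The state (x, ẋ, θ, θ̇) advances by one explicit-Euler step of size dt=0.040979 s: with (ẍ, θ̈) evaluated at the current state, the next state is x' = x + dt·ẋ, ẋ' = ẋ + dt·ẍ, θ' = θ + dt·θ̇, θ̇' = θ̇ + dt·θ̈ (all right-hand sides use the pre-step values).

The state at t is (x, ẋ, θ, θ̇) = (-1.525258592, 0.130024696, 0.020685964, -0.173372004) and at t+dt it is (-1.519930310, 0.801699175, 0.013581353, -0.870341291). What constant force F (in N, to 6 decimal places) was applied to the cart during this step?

F = 13.785757 N

ẍ = (ẋ'−ẋ)/dt = (0.801699175−0.130024696)/0.040979 = 16.390700
θ̈ = (θ̇'−θ̇)/dt = (-0.870341291−-0.173372004)/0.040979 = -17.007962
sinθ=0.020684, cosθ=0.999786
F = (M+m)·ẍ + m·l·cosθ·θ̈ − m·l·sinθ·θ̇² = 14.916340 + -1.130541 − 0.000041 = 13.785757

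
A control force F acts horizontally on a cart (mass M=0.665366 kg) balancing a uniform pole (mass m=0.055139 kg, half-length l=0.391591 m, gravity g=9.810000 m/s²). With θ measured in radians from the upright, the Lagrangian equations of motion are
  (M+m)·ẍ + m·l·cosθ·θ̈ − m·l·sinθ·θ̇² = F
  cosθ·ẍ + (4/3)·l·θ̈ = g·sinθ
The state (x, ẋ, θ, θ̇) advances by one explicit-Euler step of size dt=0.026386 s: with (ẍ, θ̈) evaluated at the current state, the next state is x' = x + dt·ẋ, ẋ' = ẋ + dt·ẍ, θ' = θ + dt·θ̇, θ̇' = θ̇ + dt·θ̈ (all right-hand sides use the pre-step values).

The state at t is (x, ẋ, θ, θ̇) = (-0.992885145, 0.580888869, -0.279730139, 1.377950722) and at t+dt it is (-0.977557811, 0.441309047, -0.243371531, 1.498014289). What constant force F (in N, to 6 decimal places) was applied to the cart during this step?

ẍ = (ẋ'−ẋ)/dt = (0.441309047−0.580888869)/0.026386 = -5.289920
θ̈ = (θ̇'−θ̇)/dt = (1.498014289−1.377950722)/0.026386 = 4.550275
sinθ=-0.276096, cosθ=0.961130
F = (M+m)·ẍ + m·l·cosθ·θ̈ − m·l·sinθ·θ̇² = -3.811414 + 0.094430 − -0.011319 = -3.705664

F = -3.705664 N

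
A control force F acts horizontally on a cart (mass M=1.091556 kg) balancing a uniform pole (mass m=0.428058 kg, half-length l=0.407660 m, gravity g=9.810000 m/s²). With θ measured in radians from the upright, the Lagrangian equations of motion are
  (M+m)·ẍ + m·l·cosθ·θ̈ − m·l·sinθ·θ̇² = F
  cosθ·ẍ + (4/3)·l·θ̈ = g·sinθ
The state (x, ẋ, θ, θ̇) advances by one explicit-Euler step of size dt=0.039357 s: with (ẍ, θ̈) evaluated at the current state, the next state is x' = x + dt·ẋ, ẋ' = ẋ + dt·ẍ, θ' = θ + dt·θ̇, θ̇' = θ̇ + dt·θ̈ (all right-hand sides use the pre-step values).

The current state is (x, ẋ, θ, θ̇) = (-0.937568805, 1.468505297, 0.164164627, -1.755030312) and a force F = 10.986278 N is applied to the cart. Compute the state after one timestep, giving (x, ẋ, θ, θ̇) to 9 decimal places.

sinθ=0.163428247, cosθ=0.986555223
temp = (F + m·l·θ̇²·sinθ)/(M+m) = (10.986278 + 0.087840962)/1.519614 = 7.287455210
θ̈ = (g·sinθ − cosθ·temp)/(l·(4/3 − m·cos²θ/(M+m))) = -12.937697492
ẍ = temp − m·l·θ̈·cosθ/(M+m) = 8.753157697
Euler: x'=-0.937568805+0.039357·1.468505297=-0.879772842, ẋ'=1.468505297+0.039357·8.753157697=1.813003324
       θ'=0.164164627+0.039357·-1.755030312=0.095091899, θ̇'=-1.755030312+0.039357·-12.937697492=-2.264219272

(-0.879772842, 1.813003324, 0.095091899, -2.264219272)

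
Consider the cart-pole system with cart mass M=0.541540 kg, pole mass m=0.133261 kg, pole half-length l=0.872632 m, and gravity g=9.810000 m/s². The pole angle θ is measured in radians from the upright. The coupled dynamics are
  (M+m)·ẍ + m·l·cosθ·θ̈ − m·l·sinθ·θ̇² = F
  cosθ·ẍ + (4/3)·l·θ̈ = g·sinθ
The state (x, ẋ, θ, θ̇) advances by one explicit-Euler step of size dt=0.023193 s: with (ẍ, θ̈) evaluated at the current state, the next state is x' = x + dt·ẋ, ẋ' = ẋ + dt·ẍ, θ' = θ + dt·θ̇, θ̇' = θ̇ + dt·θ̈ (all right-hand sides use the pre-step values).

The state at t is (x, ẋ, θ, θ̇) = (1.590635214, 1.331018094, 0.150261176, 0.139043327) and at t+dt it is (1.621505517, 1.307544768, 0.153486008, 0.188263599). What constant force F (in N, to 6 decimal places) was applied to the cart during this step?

ẍ = (ẋ'−ẋ)/dt = (1.307544768−1.331018094)/0.023193 = -1.012087
θ̈ = (θ̇'−θ̇)/dt = (0.188263599−0.139043327)/0.023193 = 2.122204
sinθ=0.149696, cosθ=0.988732
F = (M+m)·ẍ + m·l·cosθ·θ̈ − m·l·sinθ·θ̇² = -0.682957 + 0.244006 − 0.000337 = -0.439288

F = -0.439288 N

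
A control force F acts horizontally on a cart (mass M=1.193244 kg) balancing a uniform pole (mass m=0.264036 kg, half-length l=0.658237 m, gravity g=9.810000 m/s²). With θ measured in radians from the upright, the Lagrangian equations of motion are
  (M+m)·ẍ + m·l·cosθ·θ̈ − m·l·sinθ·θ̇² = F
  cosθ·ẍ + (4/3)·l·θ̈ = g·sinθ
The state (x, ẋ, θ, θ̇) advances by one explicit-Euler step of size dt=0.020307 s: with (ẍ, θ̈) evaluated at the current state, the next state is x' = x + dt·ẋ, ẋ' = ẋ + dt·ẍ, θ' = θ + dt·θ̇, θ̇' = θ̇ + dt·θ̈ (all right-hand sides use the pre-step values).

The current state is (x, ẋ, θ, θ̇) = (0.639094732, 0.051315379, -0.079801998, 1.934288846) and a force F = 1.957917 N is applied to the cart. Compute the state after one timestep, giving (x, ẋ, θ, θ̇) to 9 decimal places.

sinθ=-0.079717324, cosθ=0.996817510
temp = (F + m·l·θ̇²·sinθ)/(M+m) = (1.957917 + -0.051837112)/1.457280 = 1.307970937
θ̈ = (g·sinθ − cosθ·temp)/(l·(4/3 − m·cos²θ/(M+m))) = -2.747610687
ẍ = temp − m·l·θ̈·cosθ/(M+m) = 1.634613885
Euler: x'=0.639094732+0.020307·0.051315379=0.640136793, ẋ'=0.051315379+0.020307·1.634613885=0.084509483
       θ'=-0.079801998+0.020307·1.934288846=-0.040522394, θ̇'=1.934288846+0.020307·-2.747610687=1.878493116

(0.640136793, 0.084509483, -0.040522394, 1.878493116)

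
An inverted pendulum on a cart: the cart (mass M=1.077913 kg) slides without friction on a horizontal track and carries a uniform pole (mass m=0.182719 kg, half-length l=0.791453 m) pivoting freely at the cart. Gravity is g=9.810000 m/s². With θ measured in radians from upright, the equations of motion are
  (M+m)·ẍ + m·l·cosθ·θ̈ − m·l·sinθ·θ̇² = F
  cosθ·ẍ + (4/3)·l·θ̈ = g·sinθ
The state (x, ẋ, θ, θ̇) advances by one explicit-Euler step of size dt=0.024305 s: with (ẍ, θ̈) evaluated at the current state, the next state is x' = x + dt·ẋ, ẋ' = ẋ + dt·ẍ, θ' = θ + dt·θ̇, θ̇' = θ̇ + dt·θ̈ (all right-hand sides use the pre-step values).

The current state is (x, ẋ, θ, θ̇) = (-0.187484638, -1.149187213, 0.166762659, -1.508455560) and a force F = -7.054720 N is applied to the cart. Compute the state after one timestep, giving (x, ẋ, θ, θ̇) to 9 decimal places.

(-0.215415633, -1.304846904, 0.130099647, -1.325490372)

sinθ=0.165990794, cosθ=0.986127302
temp = (F + m·l·θ̇²·sinθ)/(M+m) = (-7.054720 + 0.054620778)/1.260632 = -5.552849065
θ̈ = (g·sinθ − cosθ·temp)/(l·(4/3 − m·cos²θ/(M+m))) = 7.527882661
ẍ = temp − m·l·θ̈·cosθ/(M+m) = -6.404430796
Euler: x'=-0.187484638+0.024305·-1.149187213=-0.215415633, ẋ'=-1.149187213+0.024305·-6.404430796=-1.304846904
       θ'=0.166762659+0.024305·-1.508455560=0.130099647, θ̇'=-1.508455560+0.024305·7.527882661=-1.325490372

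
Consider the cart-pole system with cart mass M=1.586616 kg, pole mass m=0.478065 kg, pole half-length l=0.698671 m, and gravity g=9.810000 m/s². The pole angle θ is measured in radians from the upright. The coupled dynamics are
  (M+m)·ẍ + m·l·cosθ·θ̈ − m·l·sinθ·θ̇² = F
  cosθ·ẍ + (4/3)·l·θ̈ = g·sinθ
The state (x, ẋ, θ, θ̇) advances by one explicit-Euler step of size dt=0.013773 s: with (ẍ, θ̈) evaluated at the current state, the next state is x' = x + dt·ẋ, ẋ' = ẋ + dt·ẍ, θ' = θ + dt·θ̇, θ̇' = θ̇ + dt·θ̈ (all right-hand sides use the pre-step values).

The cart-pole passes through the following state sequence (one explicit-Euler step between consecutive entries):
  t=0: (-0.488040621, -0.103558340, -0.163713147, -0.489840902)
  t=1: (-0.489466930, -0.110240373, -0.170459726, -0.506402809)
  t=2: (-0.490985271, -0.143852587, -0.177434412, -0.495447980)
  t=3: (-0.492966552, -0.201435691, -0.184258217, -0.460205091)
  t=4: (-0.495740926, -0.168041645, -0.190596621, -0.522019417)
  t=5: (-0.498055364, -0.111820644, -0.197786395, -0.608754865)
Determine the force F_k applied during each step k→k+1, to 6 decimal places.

step 0→1:
  ẍ = (ẋ'−ẋ)/dt = (-0.110240373−-0.103558340)/0.013773 = -0.485155
  θ̈ = (θ̇'−θ̇)/dt = (-0.506402809−-0.489840902)/0.013773 = -1.202491
  sinθ=-0.162983, cosθ=0.986629
  F = (M+m)·ẍ + m·l·cosθ·θ̈ − m·l·sinθ·θ̇² = -1.001689 + -0.396274 − -0.013062 = -1.384901
step 1→2:
  ẍ = (ẋ'−ẋ)/dt = (-0.143852587−-0.110240373)/0.013773 = -2.440442
  θ̈ = (θ̇'−θ̇)/dt = (-0.495447980−-0.506402809)/0.013773 = 0.795384
  sinθ=-0.169635, cosθ=0.985507
  F = (M+m)·ẍ + m·l·cosθ·θ̈ − m·l·sinθ·θ̇² = -5.038735 + 0.261816 − -0.014530 = -4.762389
step 2→3:
  ẍ = (ẋ'−ẋ)/dt = (-0.201435691−-0.143852587)/0.013773 = -4.180869
  θ̈ = (θ̇'−θ̇)/dt = (-0.460205091−-0.495447980)/0.013773 = 2.558839
  sinθ=-0.176505, cosθ=0.984300
  F = (M+m)·ẍ + m·l·cosθ·θ̈ − m·l·sinθ·θ̇² = -8.632160 + 0.841260 − -0.014471 = -7.776429
step 3→4:
  ẍ = (ẋ'−ẋ)/dt = (-0.168041645−-0.201435691)/0.013773 = 2.424602
  θ̈ = (θ̇'−θ̇)/dt = (-0.522019417−-0.460205091)/0.013773 = -4.488080
  sinθ=-0.183217, cosθ=0.983072
  F = (M+m)·ẍ + m·l·cosθ·θ̈ − m·l·sinθ·θ̇² = 5.006030 + -1.473689 − -0.012961 = 3.545302
step 4→5:
  ẍ = (ẋ'−ẋ)/dt = (-0.111820644−-0.168041645)/0.013773 = 4.081972
  θ̈ = (θ̇'−θ̇)/dt = (-0.608754865−-0.522019417)/0.013773 = -6.297499
  sinθ=-0.189445, cosθ=0.981891
  F = (M+m)·ẍ + m·l·cosθ·θ̈ − m·l·sinθ·θ̇² = 8.427970 + -2.065338 − -0.017243 = 6.379875

F_0 = -1.384901 N
F_1 = -4.762389 N
F_2 = -7.776429 N
F_3 = 3.545302 N
F_4 = 6.379875 N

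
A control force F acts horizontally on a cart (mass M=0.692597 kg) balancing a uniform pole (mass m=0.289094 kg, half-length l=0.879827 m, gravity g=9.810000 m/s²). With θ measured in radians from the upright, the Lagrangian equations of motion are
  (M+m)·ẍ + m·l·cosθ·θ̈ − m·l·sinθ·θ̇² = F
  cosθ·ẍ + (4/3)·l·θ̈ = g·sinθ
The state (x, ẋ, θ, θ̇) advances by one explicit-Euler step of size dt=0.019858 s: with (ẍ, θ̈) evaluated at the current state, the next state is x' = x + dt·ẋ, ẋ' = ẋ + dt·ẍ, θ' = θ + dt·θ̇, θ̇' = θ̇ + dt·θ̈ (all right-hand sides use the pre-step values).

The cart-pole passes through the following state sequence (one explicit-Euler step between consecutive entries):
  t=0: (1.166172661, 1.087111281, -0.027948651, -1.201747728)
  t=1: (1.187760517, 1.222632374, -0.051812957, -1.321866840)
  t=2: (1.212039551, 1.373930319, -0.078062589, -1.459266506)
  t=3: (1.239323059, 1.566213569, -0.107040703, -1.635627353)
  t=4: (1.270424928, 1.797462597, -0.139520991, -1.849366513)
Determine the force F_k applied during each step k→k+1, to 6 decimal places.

F_0 = 5.171870 N
F_1 = 5.744981 N
F_2 = 7.295813 N
F_3 = 8.782594 N

step 0→1:
  ẍ = (ẋ'−ẋ)/dt = (1.222632374−1.087111281)/0.019858 = 6.824509
  θ̈ = (θ̇'−θ̇)/dt = (-1.321866840−-1.201747728)/0.019858 = -6.048903
  sinθ=-0.027945, cosθ=0.999609
  F = (M+m)·ẍ + m·l·cosθ·θ̈ − m·l·sinθ·θ̇² = 6.699559 + -1.537954 − -0.010265 = 5.171870
step 1→2:
  ẍ = (ẋ'−ẋ)/dt = (1.373930319−1.222632374)/0.019858 = 7.618992
  θ̈ = (θ̇'−θ̇)/dt = (-1.459266506−-1.321866840)/0.019858 = -6.919109
  sinθ=-0.051790, cosθ=0.998658
  F = (M+m)·ẍ + m·l·cosθ·θ̈ − m·l·sinθ·θ̇² = 7.479496 + -1.757532 − -0.023017 = 5.744981
step 2→3:
  ẍ = (ẋ'−ẋ)/dt = (1.566213569−1.373930319)/0.019858 = 9.682911
  θ̈ = (θ̇'−θ̇)/dt = (-1.635627353−-1.459266506)/0.019858 = -8.881098
  sinθ=-0.077983, cosθ=0.996955
  F = (M+m)·ẍ + m·l·cosθ·θ̈ − m·l·sinθ·θ̇² = 9.505627 + -2.252052 − -0.042238 = 7.295813
step 3→4:
  ẍ = (ẋ'−ẋ)/dt = (1.797462597−1.566213569)/0.019858 = 11.645132
  θ̈ = (θ̇'−θ̇)/dt = (-1.849366513−-1.635627353)/0.019858 = -10.763378
  sinθ=-0.106836, cosθ=0.994277
  F = (M+m)·ẍ + m·l·cosθ·θ̈ − m·l·sinθ·θ̇² = 11.431921 + -2.722025 − -0.072698 = 8.782594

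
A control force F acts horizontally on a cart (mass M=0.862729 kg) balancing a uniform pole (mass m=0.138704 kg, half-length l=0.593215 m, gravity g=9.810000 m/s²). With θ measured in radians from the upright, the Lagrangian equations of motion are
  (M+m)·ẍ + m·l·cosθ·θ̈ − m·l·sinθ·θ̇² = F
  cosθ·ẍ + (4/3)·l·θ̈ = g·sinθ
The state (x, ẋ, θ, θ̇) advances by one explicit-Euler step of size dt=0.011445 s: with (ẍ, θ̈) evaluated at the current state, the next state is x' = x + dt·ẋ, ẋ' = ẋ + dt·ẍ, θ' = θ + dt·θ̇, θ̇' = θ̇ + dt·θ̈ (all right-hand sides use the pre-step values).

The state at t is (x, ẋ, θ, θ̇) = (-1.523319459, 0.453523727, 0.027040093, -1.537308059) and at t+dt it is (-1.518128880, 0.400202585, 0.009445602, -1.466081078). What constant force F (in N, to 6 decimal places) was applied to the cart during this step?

F = -4.158953 N

ẍ = (ẋ'−ẋ)/dt = (0.400202585−0.453523727)/0.011445 = -4.658903
θ̈ = (θ̇'−θ̇)/dt = (-1.466081078−-1.537308059)/0.011445 = 6.223415
sinθ=0.027037, cosθ=0.999634
F = (M+m)·ẍ + m·l·cosθ·θ̈ − m·l·sinθ·θ̇² = -4.665579 + 0.511883 − 0.005257 = -4.158953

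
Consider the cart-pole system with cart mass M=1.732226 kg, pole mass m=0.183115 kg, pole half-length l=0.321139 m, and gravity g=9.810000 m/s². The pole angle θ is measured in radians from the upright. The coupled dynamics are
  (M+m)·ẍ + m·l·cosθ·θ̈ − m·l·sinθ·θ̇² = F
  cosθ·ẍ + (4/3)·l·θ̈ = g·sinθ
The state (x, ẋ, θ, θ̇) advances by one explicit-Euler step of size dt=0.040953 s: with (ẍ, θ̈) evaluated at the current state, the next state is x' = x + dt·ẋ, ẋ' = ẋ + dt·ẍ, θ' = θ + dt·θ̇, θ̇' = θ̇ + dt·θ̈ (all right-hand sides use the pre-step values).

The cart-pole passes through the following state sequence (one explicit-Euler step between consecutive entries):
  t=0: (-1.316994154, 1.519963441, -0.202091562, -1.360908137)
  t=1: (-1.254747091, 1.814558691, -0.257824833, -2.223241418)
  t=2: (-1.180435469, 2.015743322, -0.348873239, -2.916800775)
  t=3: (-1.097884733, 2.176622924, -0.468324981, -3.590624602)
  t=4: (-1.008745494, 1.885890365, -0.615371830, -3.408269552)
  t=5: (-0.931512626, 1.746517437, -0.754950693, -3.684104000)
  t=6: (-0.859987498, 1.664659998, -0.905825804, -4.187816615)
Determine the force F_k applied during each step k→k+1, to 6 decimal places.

step 0→1:
  ẍ = (ẋ'−ẋ)/dt = (1.814558691−1.519963441)/0.040953 = 7.193496
  θ̈ = (θ̇'−θ̇)/dt = (-2.223241418−-1.360908137)/0.040953 = -21.056657
  sinθ=-0.200719, cosθ=0.979649
  F = (M+m)·ẍ + m·l·cosθ·θ̈ − m·l·sinθ·θ̇² = 13.777998 + -1.213045 − -0.021861 = 12.586814
step 1→2:
  ẍ = (ẋ'−ẋ)/dt = (2.015743322−1.814558691)/0.040953 = 4.912574
  θ̈ = (θ̇'−θ̇)/dt = (-2.916800775−-2.223241418)/0.040953 = -16.935496
  sinθ=-0.254978, cosθ=0.966947
  F = (M+m)·ẍ + m·l·cosθ·θ̈ − m·l·sinθ·θ̇² = 9.409254 + -0.962981 − -0.074113 = 8.520386
step 2→3:
  ẍ = (ẋ'−ẋ)/dt = (2.176622924−2.015743322)/0.040953 = 3.928396
  θ̈ = (θ̇'−θ̇)/dt = (-3.590624602−-2.916800775)/0.040953 = -16.453589
  sinθ=-0.341839, cosθ=0.939758
  F = (M+m)·ẍ + m·l·cosθ·θ̈ − m·l·sinθ·θ̇² = 7.524218 + -0.909272 − -0.171022 = 6.785968
step 3→4:
  ẍ = (ẋ'−ẋ)/dt = (1.885890365−2.176622924)/0.040953 = -7.099176
  θ̈ = (θ̇'−θ̇)/dt = (-3.408269552−-3.590624602)/0.040953 = 4.452789
  sinθ=-0.451392, cosθ=0.892326
  F = (M+m)·ẍ + m·l·cosθ·θ̈ − m·l·sinθ·θ̇² = -13.597343 + 0.233654 − -0.342224 = -13.021465
step 4→5:
  ẍ = (ẋ'−ẋ)/dt = (1.746517437−1.885890365)/0.040953 = -3.403241
  θ̈ = (θ̇'−θ̇)/dt = (-3.684104000−-3.408269552)/0.040953 = -6.735391
  sinθ=-0.577262, cosθ=0.816559
  F = (M+m)·ẍ + m·l·cosθ·θ̈ − m·l·sinθ·θ̇² = -6.518367 + -0.323420 − -0.394328 = -6.447459
step 5→6:
  ẍ = (ẋ'−ẋ)/dt = (1.664659998−1.746517437)/0.040953 = -1.998814
  θ̈ = (θ̇'−θ̇)/dt = (-4.187816615−-3.684104000)/0.040953 = -12.299773
  sinθ=-0.685253, cosθ=0.728305
  F = (M+m)·ẍ + m·l·cosθ·θ̈ − m·l·sinθ·θ̇² = -3.828411 + -0.526778 − -0.546930 = -3.808259

F_0 = 12.586814 N
F_1 = 8.520386 N
F_2 = 6.785968 N
F_3 = -13.021465 N
F_4 = -6.447459 N
F_5 = -3.808259 N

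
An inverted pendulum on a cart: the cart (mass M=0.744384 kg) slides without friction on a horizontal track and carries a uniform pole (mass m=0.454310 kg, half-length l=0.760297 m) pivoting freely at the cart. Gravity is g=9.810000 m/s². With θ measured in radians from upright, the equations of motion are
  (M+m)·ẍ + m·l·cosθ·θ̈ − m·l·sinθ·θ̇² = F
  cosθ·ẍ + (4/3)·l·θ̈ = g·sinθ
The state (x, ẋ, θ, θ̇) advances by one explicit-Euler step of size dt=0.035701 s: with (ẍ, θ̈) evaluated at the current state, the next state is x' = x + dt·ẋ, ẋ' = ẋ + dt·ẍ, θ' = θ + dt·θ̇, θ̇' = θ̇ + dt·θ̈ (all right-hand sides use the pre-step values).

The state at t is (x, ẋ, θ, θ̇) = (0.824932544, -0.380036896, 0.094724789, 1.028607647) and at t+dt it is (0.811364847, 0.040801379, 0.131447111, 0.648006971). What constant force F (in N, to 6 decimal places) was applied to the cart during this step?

F = 10.429628 N

ẍ = (ẋ'−ẋ)/dt = (0.040801379−-0.380036896)/0.035701 = 11.787857
θ̈ = (θ̇'−θ̇)/dt = (0.648006971−1.028607647)/0.035701 = -10.660785
sinθ=0.094583, cosθ=0.995517
F = (M+m)·ẍ + m·l·cosθ·θ̈ − m·l·sinθ·θ̇² = 14.130033 + -3.665839 − 0.034566 = 10.429628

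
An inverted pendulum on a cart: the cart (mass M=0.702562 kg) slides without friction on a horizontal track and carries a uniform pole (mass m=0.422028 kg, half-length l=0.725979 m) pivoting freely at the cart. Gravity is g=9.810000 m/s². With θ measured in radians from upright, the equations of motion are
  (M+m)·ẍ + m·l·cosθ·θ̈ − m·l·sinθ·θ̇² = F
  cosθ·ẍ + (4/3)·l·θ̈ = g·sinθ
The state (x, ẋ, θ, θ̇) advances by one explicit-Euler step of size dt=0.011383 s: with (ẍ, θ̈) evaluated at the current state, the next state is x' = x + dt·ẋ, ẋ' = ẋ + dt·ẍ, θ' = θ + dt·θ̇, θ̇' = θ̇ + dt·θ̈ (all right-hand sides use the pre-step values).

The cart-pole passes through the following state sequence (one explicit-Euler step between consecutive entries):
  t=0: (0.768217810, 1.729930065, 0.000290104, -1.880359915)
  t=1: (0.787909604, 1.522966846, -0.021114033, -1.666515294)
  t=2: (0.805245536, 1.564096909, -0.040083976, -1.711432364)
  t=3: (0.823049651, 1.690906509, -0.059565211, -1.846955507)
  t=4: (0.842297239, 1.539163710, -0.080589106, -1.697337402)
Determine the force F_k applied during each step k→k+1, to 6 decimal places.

step 0→1:
  ẍ = (ẋ'−ẋ)/dt = (1.522966846−1.729930065)/0.011383 = -18.181782
  θ̈ = (θ̇'−θ̇)/dt = (-1.666515294−-1.880359915)/0.011383 = 18.786315
  sinθ=0.000290, cosθ=1.000000
  F = (M+m)·ẍ + m·l·cosθ·θ̈ − m·l·sinθ·θ̇² = -20.447050 + 5.755816 − 0.000314 = -14.691548
step 1→2:
  ẍ = (ẋ'−ẋ)/dt = (1.564096909−1.522966846)/0.011383 = 3.613289
  θ̈ = (θ̇'−θ̇)/dt = (-1.711432364−-1.666515294)/0.011383 = -3.945978
  sinθ=-0.021112, cosθ=0.999777
  F = (M+m)·ẍ + m·l·cosθ·θ̈ − m·l·sinθ·θ̇² = 4.063468 + -1.208713 − -0.017965 = 2.872720
step 2→3:
  ẍ = (ẋ'−ẋ)/dt = (1.690906509−1.564096909)/0.011383 = 11.140262
  θ̈ = (θ̇'−θ̇)/dt = (-1.846955507−-1.711432364)/0.011383 = -11.905749
  sinθ=-0.040073, cosθ=0.999197
  F = (M+m)·ẍ + m·l·cosθ·θ̈ − m·l·sinθ·θ̇² = 12.528227 + -3.644795 − -0.035962 = 8.919394
step 3→4:
  ẍ = (ẋ'−ẋ)/dt = (1.539163710−1.690906509)/0.011383 = -13.330651
  θ̈ = (θ̇'−θ̇)/dt = (-1.697337402−-1.846955507)/0.011383 = 13.143996
  sinθ=-0.059530, cosθ=0.998227
  F = (M+m)·ẍ + m·l·cosθ·θ̈ − m·l·sinθ·θ̇² = -14.991517 + 4.019961 − -0.062218 = -10.909338

F_0 = -14.691548 N
F_1 = 2.872720 N
F_2 = 8.919394 N
F_3 = -10.909338 N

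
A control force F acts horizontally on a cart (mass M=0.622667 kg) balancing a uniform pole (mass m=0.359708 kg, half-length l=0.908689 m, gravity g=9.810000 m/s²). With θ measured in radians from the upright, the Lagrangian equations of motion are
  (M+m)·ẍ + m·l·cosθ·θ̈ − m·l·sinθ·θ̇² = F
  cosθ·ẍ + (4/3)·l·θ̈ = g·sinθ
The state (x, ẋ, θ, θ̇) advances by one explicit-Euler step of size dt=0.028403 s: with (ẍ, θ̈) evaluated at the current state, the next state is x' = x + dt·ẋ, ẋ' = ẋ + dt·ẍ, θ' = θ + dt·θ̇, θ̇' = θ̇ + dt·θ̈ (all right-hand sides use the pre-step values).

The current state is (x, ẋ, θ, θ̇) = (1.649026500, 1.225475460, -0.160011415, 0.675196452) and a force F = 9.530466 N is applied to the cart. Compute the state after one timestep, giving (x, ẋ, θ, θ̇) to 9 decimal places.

(1.683833679, 1.617227718, -0.140833810, 0.319346714)

sinθ=-0.159329476, cosθ=0.987225465
temp = (F + m·l·θ̇²·sinθ)/(M+m) = (9.530466 + -0.023742246)/0.982375 = 9.677285918
θ̈ = (g·sinθ − cosθ·temp)/(l·(4/3 − m·cos²θ/(M+m))) = -12.528596907
ẍ = temp − m·l·θ̈·cosθ/(M+m) = 13.792636626
Euler: x'=1.649026500+0.028403·1.225475460=1.683833679, ẋ'=1.225475460+0.028403·13.792636626=1.617227718
       θ'=-0.160011415+0.028403·0.675196452=-0.140833810, θ̇'=0.675196452+0.028403·-12.528596907=0.319346714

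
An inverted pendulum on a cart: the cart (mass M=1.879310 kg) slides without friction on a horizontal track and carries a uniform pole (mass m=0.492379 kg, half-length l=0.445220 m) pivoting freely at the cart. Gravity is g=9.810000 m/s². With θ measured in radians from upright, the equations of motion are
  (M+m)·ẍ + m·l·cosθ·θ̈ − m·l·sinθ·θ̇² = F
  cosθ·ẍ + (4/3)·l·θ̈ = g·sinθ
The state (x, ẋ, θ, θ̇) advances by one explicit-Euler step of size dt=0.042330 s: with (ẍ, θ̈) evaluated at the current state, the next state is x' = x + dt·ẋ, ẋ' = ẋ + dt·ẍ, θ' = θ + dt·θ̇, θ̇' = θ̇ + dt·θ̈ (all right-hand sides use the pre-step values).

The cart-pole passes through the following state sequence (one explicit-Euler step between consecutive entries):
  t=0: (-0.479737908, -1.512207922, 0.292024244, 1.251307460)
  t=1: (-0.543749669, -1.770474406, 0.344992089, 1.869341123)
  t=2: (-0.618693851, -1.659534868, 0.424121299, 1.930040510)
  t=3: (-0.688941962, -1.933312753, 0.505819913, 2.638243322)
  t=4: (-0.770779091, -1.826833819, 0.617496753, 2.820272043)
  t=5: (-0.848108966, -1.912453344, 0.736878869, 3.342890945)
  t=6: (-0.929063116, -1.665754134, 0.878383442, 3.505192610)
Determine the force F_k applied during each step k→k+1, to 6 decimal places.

step 0→1:
  ẍ = (ẋ'−ẋ)/dt = (-1.770474406−-1.512207922)/0.042330 = -6.101264
  θ̈ = (θ̇'−θ̇)/dt = (1.869341123−1.251307460)/0.042330 = 14.600370
  sinθ=0.287891, cosθ=0.957663
  F = (M+m)·ẍ + m·l·cosθ·θ̈ − m·l·sinθ·θ̇² = -14.470300 + 3.065143 − 0.098817 = -11.503973
step 1→2:
  ẍ = (ẋ'−ẋ)/dt = (-1.659534868−-1.770474406)/0.042330 = 2.620825
  θ̈ = (θ̇'−θ̇)/dt = (1.930040510−1.869341123)/0.042330 = 1.433957
  sinθ=0.338189, cosθ=0.941078
  F = (M+m)·ẍ + m·l·cosθ·θ̈ − m·l·sinθ·θ̇² = 6.215783 + 0.295826 − 0.259066 = 6.252542
step 2→3:
  ẍ = (ẋ'−ẋ)/dt = (-1.933312753−-1.659534868)/0.042330 = -6.467703
  θ̈ = (θ̇'−θ̇)/dt = (2.638243322−1.930040510)/0.042330 = 16.730518
  sinθ=0.411520, cosθ=0.911401
  F = (M+m)·ẍ + m·l·cosθ·θ̈ − m·l·sinθ·θ̇² = -15.339381 + 3.342665 − 0.336045 = -12.332761
step 3→4:
  ẍ = (ẋ'−ẋ)/dt = (-1.826833819−-1.933312753)/0.042330 = 2.515448
  θ̈ = (θ̇'−θ̇)/dt = (2.820272043−2.638243322)/0.042330 = 4.300230
  sinθ=0.484525, cosθ=0.874778
  F = (M+m)·ẍ + m·l·cosθ·θ̈ − m·l·sinθ·θ̇² = 5.965862 + 0.824638 − 0.739299 = 6.051201
step 4→5:
  ẍ = (ẋ'−ẋ)/dt = (-1.912453344−-1.826833819)/0.042330 = -2.022668
  θ̈ = (θ̇'−θ̇)/dt = (3.342890945−2.820272043)/0.042330 = 12.346301
  sinθ=0.578996, cosθ=0.815330
  F = (M+m)·ẍ + m·l·cosθ·θ̈ − m·l·sinθ·θ̇² = -4.797139 + 2.206707 − 1.009559 = -3.599991
step 5→6:
  ẍ = (ẋ'−ẋ)/dt = (-1.665754134−-1.912453344)/0.042330 = 5.827999
  θ̈ = (θ̇'−θ̇)/dt = (3.505192610−3.342890945)/0.042330 = 3.834200
  sinθ=0.671980, cosθ=0.740569
  F = (M+m)·ẍ + m·l·cosθ·θ̈ − m·l·sinθ·θ̇² = 13.822202 + 0.622465 − 1.646170 = 12.798496

F_0 = -11.503973 N
F_1 = 6.252542 N
F_2 = -12.332761 N
F_3 = 6.051201 N
F_4 = -3.599991 N
F_5 = 12.798496 N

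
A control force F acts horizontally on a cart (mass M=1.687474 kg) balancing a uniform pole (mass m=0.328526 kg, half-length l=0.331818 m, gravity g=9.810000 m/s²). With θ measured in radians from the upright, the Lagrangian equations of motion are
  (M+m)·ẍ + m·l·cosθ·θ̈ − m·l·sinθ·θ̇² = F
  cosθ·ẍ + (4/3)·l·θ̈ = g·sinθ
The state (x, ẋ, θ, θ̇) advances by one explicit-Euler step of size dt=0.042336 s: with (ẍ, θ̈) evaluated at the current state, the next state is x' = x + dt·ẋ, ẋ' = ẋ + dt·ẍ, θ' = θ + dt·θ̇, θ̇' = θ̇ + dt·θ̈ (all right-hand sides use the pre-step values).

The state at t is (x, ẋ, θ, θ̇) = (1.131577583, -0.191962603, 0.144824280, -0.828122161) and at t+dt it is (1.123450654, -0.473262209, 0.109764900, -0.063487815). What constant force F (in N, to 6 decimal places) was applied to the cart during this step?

ẍ = (ẋ'−ẋ)/dt = (-0.473262209−-0.191962603)/0.042336 = -6.644454
θ̈ = (θ̇'−θ̇)/dt = (-0.063487815−-0.828122161)/0.042336 = 18.061091
sinθ=0.144319, cosθ=0.989531
F = (M+m)·ẍ + m·l·cosθ·θ̈ − m·l·sinθ·θ̇² = -13.395219 + 1.948243 − 0.010789 = -11.457765

F = -11.457765 N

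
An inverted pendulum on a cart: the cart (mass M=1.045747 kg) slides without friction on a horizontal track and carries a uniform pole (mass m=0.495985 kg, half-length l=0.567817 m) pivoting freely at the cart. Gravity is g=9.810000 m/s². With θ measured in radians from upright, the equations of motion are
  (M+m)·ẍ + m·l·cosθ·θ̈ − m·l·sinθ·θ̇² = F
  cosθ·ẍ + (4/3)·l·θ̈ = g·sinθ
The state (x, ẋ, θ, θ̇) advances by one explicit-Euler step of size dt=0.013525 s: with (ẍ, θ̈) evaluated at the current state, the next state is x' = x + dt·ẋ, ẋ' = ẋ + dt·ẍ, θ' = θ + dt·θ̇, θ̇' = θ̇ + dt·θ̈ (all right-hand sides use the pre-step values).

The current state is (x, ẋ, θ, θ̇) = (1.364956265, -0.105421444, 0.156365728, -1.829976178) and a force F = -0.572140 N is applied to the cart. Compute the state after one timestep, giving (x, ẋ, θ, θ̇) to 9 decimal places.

sinθ=0.155729310, cosθ=0.987799768
temp = (F + m·l·θ̇²·sinθ)/(M+m) = (-0.572140 + 0.146871715)/1.541732 = -0.275838009
θ̈ = (g·sinθ − cosθ·temp)/(l·(4/3 − m·cos²θ/(M+m))) = 3.109925257
ẍ = temp − m·l·θ̈·cosθ/(M+m) = -0.836998282
Euler: x'=1.364956265+0.013525·-0.105421444=1.363530440, ẋ'=-0.105421444+0.013525·-0.836998282=-0.116741846
       θ'=0.156365728+0.013525·-1.829976178=0.131615300, θ̇'=-1.829976178+0.013525·3.109925257=-1.787914439

(1.363530440, -0.116741846, 0.131615300, -1.787914439)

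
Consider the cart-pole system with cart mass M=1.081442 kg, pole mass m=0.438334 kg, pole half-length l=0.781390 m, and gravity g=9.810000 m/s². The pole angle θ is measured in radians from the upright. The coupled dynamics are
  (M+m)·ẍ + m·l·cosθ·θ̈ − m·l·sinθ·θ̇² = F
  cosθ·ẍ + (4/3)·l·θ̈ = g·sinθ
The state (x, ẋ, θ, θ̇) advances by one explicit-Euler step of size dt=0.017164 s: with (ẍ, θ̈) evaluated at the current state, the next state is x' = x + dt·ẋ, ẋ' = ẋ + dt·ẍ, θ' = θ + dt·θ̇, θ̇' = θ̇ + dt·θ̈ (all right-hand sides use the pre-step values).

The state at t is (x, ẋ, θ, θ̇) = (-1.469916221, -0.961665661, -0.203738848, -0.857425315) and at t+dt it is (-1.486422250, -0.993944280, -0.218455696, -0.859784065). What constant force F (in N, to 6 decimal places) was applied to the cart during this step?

ẍ = (ẋ'−ẋ)/dt = (-0.993944280−-0.961665661)/0.017164 = -1.880600
θ̈ = (θ̇'−θ̇)/dt = (-0.859784065−-0.857425315)/0.017164 = -0.137424
sinθ=-0.202332, cosθ=0.979317
F = (M+m)·ẍ + m·l·cosθ·θ̈ − m·l·sinθ·θ̇² = -2.858091 + -0.046096 − -0.050948 = -2.853238

F = -2.853238 N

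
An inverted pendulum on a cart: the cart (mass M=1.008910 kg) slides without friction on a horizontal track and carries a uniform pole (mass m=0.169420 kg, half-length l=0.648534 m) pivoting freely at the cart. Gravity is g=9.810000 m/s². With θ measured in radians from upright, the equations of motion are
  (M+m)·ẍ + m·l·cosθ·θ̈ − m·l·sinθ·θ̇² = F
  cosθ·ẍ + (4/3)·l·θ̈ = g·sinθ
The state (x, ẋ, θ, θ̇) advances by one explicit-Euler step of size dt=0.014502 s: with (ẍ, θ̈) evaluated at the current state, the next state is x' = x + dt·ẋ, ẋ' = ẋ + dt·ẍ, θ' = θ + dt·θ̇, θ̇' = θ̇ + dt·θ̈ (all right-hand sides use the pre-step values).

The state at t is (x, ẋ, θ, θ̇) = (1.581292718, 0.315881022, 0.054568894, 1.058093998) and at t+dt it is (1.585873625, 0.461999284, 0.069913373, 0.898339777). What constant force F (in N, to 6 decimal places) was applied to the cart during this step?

ẍ = (ẋ'−ẋ)/dt = (0.461999284−0.315881022)/0.014502 = 10.075732
θ̈ = (θ̇'−θ̇)/dt = (0.898339777−1.058093998)/0.014502 = -11.016013
sinθ=0.054542, cosθ=0.998511
F = (M+m)·ẍ + m·l·cosθ·θ̈ − m·l·sinθ·θ̇² = 11.872537 + -1.208579 − 0.006709 = 10.657249

F = 10.657249 N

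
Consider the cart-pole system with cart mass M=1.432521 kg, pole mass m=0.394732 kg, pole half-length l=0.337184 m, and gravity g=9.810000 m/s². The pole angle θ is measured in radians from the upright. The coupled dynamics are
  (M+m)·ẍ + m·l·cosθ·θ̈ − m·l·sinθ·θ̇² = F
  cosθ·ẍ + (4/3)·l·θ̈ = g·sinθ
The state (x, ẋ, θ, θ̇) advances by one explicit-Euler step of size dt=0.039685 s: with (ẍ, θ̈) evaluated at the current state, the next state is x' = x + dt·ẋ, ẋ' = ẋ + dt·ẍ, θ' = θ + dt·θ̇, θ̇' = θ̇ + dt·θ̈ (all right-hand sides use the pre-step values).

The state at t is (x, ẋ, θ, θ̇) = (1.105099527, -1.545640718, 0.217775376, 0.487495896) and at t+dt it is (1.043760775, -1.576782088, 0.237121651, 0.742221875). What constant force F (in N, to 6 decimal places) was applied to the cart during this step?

F = -0.606572 N

ẍ = (ẋ'−ẋ)/dt = (-1.576782088−-1.545640718)/0.039685 = -0.784714
θ̈ = (θ̇'−θ̇)/dt = (0.742221875−0.487495896)/0.039685 = 6.418697
sinθ=0.216058, cosθ=0.976381
F = (M+m)·ẍ + m·l·cosθ·θ̈ − m·l·sinθ·θ̇² = -1.433871 + 0.834133 − 0.006834 = -0.606572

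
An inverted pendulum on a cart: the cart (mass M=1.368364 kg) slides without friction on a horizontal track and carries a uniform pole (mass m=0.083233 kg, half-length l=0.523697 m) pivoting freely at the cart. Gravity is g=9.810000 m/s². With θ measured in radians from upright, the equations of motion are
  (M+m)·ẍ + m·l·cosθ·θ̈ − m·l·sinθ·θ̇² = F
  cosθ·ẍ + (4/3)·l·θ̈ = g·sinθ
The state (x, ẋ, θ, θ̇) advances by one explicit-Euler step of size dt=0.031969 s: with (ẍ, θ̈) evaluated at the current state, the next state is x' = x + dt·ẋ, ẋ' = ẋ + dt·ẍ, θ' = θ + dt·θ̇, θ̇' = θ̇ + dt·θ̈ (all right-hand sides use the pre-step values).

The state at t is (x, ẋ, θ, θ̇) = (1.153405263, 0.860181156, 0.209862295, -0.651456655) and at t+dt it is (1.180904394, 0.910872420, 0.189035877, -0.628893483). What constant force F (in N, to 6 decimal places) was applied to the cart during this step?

F = 2.327943 N

ẍ = (ẋ'−ẋ)/dt = (0.910872420−0.860181156)/0.031969 = 1.585638
θ̈ = (θ̇'−θ̇)/dt = (-0.628893483−-0.651456655)/0.031969 = 0.705783
sinθ=0.208325, cosθ=0.978060
F = (M+m)·ẍ + m·l·cosθ·θ̈ − m·l·sinθ·θ̇² = 2.301707 + 0.030089 − 0.003854 = 2.327943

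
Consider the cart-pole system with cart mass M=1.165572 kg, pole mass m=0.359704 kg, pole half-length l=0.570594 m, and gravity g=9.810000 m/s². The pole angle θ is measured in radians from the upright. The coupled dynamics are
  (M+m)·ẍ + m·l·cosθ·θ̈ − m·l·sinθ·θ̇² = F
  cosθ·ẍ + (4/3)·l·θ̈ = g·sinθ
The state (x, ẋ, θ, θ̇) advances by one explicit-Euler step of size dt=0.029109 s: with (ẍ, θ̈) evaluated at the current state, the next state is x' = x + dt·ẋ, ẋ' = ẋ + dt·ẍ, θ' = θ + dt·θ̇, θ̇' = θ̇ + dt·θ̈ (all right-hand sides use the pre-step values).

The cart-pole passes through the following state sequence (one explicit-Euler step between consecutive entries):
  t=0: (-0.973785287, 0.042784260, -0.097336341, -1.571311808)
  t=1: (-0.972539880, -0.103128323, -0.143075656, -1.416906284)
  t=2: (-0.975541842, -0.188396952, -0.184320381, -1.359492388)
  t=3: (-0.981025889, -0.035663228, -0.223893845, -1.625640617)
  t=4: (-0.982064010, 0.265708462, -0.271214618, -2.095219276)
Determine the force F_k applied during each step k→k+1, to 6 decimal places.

step 0→1:
  ẍ = (ẋ'−ẋ)/dt = (-0.103128323−0.042784260)/0.029109 = -5.012628
  θ̈ = (θ̇'−θ̇)/dt = (-1.416906284−-1.571311808)/0.029109 = 5.304391
  sinθ=-0.097183, cosθ=0.995267
  F = (M+m)·ẍ + m·l·cosθ·θ̈ − m·l·sinθ·θ̇² = -7.645641 + 1.083546 − -0.049248 = -6.512847
step 1→2:
  ẍ = (ẋ'−ẋ)/dt = (-0.188396952−-0.103128323)/0.029109 = -2.929287
  θ̈ = (θ̇'−θ̇)/dt = (-1.359492388−-1.416906284)/0.029109 = 1.972376
  sinθ=-0.142588, cosθ=0.989782
  F = (M+m)·ẍ + m·l·cosθ·θ̈ − m·l·sinθ·θ̇² = -4.467972 + 0.400684 − -0.058754 = -4.008534
step 2→3:
  ẍ = (ẋ'−ẋ)/dt = (-0.035663228−-0.188396952)/0.029109 = 5.246959
  θ̈ = (θ̇'−θ̇)/dt = (-1.625640617−-1.359492388)/0.029109 = -9.143159
  sinθ=-0.183278, cosθ=0.983061
  F = (M+m)·ẍ + m·l·cosθ·θ̈ − m·l·sinθ·θ̇² = 8.003060 + -1.844800 − -0.069524 = 6.227785
step 3→4:
  ẍ = (ẋ'−ẋ)/dt = (0.265708462−-0.035663228)/0.029109 = 10.353213
  θ̈ = (θ̇'−θ̇)/dt = (-2.095219276−-1.625640617)/0.029109 = -16.131735
  sinθ=-0.222028, cosθ=0.975040
  F = (M+m)·ẍ + m·l·cosθ·θ̈ − m·l·sinθ·θ̇² = 15.791508 + -3.228316 − -0.120428 = 12.683620

F_0 = -6.512847 N
F_1 = -4.008534 N
F_2 = 6.227785 N
F_3 = 12.683620 N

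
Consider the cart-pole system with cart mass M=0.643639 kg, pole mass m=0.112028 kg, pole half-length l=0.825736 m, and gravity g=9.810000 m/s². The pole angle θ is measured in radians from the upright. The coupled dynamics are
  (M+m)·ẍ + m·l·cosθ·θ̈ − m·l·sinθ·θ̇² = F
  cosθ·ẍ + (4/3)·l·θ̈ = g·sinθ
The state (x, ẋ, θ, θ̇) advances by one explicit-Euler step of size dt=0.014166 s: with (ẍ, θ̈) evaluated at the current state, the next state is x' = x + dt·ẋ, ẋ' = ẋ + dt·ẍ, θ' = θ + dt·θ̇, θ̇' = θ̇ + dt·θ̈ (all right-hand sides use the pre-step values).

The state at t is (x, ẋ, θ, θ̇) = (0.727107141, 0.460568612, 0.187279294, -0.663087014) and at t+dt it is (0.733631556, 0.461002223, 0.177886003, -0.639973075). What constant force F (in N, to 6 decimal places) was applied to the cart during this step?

F = 0.163855 N

ẍ = (ẋ'−ẋ)/dt = (0.461002223−0.460568612)/0.014166 = 0.030609
θ̈ = (θ̇'−θ̇)/dt = (-0.639973075−-0.663087014)/0.014166 = 1.631649
sinθ=0.186186, cosθ=0.982514
F = (M+m)·ẍ + m·l·cosθ·θ̈ − m·l·sinθ·θ̇² = 0.023130 + 0.148297 − 0.007573 = 0.163855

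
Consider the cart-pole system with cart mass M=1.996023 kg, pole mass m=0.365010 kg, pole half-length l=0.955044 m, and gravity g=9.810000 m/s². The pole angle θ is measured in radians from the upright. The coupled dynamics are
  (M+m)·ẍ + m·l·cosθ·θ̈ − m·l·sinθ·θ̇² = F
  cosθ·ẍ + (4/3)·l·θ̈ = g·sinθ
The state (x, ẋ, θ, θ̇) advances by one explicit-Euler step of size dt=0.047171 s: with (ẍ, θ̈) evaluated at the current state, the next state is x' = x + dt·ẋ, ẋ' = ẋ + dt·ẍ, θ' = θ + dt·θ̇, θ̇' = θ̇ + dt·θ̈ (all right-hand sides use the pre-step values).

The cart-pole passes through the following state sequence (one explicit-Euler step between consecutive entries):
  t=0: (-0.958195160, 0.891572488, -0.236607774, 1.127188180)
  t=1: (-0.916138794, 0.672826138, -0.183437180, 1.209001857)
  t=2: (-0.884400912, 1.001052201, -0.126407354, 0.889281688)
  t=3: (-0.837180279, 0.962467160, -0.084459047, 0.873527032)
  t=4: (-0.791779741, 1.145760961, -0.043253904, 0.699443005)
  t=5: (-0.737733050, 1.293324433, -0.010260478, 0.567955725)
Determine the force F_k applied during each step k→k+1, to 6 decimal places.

step 0→1:
  ẍ = (ẋ'−ẋ)/dt = (0.672826138−0.891572488)/0.047171 = -4.637306
  θ̈ = (θ̇'−θ̇)/dt = (1.209001857−1.127188180)/0.047171 = 1.734406
  sinθ=-0.234406, cosθ=0.972139
  F = (M+m)·ẍ + m·l·cosθ·θ̈ − m·l·sinθ·θ̇² = -10.948832 + 0.587770 − -0.103822 = -10.257240
step 1→2:
  ẍ = (ẋ'−ẋ)/dt = (1.001052201−0.672826138)/0.047171 = 6.958217
  θ̈ = (θ̇'−θ̇)/dt = (0.889281688−1.209001857)/0.047171 = -6.777897
  sinθ=-0.182410, cosθ=0.983223
  F = (M+m)·ẍ + m·l·cosθ·θ̈ − m·l·sinθ·θ̇² = 16.428580 + -2.323137 − -0.092946 = 14.198389
step 2→3:
  ẍ = (ẋ'−ẋ)/dt = (0.962467160−1.001052201)/0.047171 = -0.817982
  θ̈ = (θ̇'−θ̇)/dt = (0.873527032−0.889281688)/0.047171 = -0.333990
  sinθ=-0.126071, cosθ=0.992021
  F = (M+m)·ẍ + m·l·cosθ·θ̈ − m·l·sinθ·θ̇² = -1.931283 + -0.115500 − -0.034755 = -2.012028
step 3→4:
  ẍ = (ẋ'−ẋ)/dt = (1.145760961−0.962467160)/0.047171 = 3.885731
  θ̈ = (θ̇'−θ̇)/dt = (0.699443005−0.873527032)/0.047171 = -3.690488
  sinθ=-0.084359, cosθ=0.996435
  F = (M+m)·ẍ + m·l·cosθ·θ̈ − m·l·sinθ·θ̇² = 9.174338 + -1.281921 − -0.022439 = 7.914857
step 4→5:
  ẍ = (ẋ'−ẋ)/dt = (1.293324433−1.145760961)/0.047171 = 3.128267
  θ̈ = (θ̇'−θ̇)/dt = (0.567955725−0.699443005)/0.047171 = -2.787460
  sinθ=-0.043240, cosθ=0.999065
  F = (M+m)·ẍ + m·l·cosθ·θ̈ − m·l·sinθ·θ̇² = 7.385941 + -0.970801 − -0.007374 = 6.422514

F_0 = -10.257240 N
F_1 = 14.198389 N
F_2 = -2.012028 N
F_3 = 7.914857 N
F_4 = 6.422514 N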